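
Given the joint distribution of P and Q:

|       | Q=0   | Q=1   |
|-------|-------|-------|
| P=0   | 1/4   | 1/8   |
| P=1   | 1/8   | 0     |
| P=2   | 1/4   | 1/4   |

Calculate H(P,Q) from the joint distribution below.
H(P,Q) = -Σ P(P,Q) log₂ P(P,Q), summed over the non-zero cells:
H(P,Q) = -[(1/4)·log₂(1/4) + (1/8)·log₂(1/8) + (1/8)·log₂(1/8) + (1/4)·log₂(1/4) + (1/4)·log₂(1/4)]
  = 0.5000 + 0.3750 + 0.3750 + 0.5000 + 0.5000
  = 2.2500 bits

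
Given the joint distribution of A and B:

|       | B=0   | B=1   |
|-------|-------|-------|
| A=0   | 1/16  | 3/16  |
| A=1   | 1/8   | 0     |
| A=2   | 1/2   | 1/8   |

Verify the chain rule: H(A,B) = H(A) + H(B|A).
Left side:
H(A,B) = -[(1/16)·log₂(1/16) + (3/16)·log₂(3/16) + (1/8)·log₂(1/8) + (1/2)·log₂(1/2) + (1/8)·log₂(1/8)]
  = 0.2500 + 0.4528 + 0.3750 + 0.5000 + 0.3750
  = 1.9528 bits

Right side:
Marginal P(A) (row sums):
  P(A=0) = 1/16 + 3/16 = 1/4
  P(A=1) = 1/8 + 0 = 1/8
  P(A=2) = 1/2 + 1/8 = 5/8
H(A) = -[(1/4)·log₂(1/4) + (1/8)·log₂(1/8) + (5/8)·log₂(5/8)]
  = 0.5000 + 0.3750 + 0.4238
  = 1.2988 bits
H(B|A) = -Σ P(A,B)·log₂ P(B|A), where P(B|A) = P(A,B) / P(A)
  (cells with P(A,B) = 0 contribute 0)
  (A=0,B=0): P(B|A) = (1/16)/(1/4) = 1/4;  -(1/16)·log₂(1/4) = 0.1250
  (A=0,B=1): P(B|A) = (3/16)/(1/4) = 3/4;  -(3/16)·log₂(3/4) = 0.0778
  (A=1,B=0): P(B|A) = (1/8)/(1/8) = 1;  -(1/8)·log₂(1) = 0.0000
  (A=2,B=0): P(B|A) = (1/2)/(5/8) = 4/5;  -(1/2)·log₂(4/5) = 0.1610
  (A=2,B=1): P(B|A) = (1/8)/(5/8) = 1/5;  -(1/8)·log₂(1/5) = 0.2902
H(B|A) = 0.1250 + 0.0778 + 0.0000 + 0.1610 + 0.2902
  = 0.6540 bits
H(A) + H(B|A) = 1.2988 + 0.6540 = 1.9528 bits

Both sides equal 1.9528 bits, so the chain rule holds ✓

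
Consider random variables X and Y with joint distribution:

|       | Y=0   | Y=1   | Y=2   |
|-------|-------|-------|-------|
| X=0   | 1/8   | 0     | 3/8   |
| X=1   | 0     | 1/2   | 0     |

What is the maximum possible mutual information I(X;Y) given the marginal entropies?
The upper bound on mutual information is I(X;Y) ≤ min(H(X), H(Y)).

Marginal P(X) (row sums):
  P(X=0) = 1/8 + 0 + 3/8 = 1/2
  P(X=1) = 0 + 1/2 + 0 = 1/2
Marginal P(Y) (column sums):
  P(Y=0) = 1/8 + 0 = 1/8
  P(Y=1) = 0 + 1/2 = 1/2
  P(Y=2) = 3/8 + 0 = 3/8

H(X) = -[(1/2)·log₂(1/2) + (1/2)·log₂(1/2)]
  = 0.5000 + 0.5000
  = 1.0000 bits
H(Y) = -[(1/8)·log₂(1/8) + (1/2)·log₂(1/2) + (3/8)·log₂(3/8)]
  = 0.3750 + 0.5000 + 0.5306
  = 1.4056 bits

Maximum possible I(X;Y) = min(1.0000, 1.4056) = 1.0000 bits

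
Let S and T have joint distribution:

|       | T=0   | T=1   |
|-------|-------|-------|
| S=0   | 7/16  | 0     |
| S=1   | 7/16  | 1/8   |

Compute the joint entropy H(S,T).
H(S,T) = -Σ P(S,T) log₂ P(S,T), summed over the non-zero cells:
H(S,T) = -[(7/16)·log₂(7/16) + (7/16)·log₂(7/16) + (1/8)·log₂(1/8)]
  = 0.5218 + 0.5218 + 0.3750
  = 1.4186 bits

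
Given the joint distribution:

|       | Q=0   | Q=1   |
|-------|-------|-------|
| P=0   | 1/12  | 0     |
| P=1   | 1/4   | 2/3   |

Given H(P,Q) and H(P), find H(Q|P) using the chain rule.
From the chain rule: H(P,Q) = H(P) + H(Q|P)
Therefore: H(Q|P) = H(P,Q) - H(P)

H(P,Q) = -[(1/12)·log₂(1/12) + (1/4)·log₂(1/4) + (2/3)·log₂(2/3)]
  = 0.2987 + 0.5000 + 0.3900
  = 1.1887 bits
Marginal P(P) (row sums):
  P(P=0) = 1/12 + 0 = 1/12
  P(P=1) = 1/4 + 2/3 = 11/12
H(P) = -[(1/12)·log₂(1/12) + (11/12)·log₂(11/12)]
  = 0.2987 + 0.1151
  = 0.4138 bits

H(Q|P) = 1.1887 - 0.4138 = 0.7749 bits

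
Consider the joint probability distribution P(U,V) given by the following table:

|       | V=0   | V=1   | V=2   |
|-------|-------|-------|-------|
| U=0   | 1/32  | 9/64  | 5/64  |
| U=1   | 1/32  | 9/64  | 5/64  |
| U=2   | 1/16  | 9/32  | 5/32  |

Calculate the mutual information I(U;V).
Marginal P(U) (row sums):
  P(U=0) = 1/32 + 9/64 + 5/64 = 1/4
  P(U=1) = 1/32 + 9/64 + 5/64 = 1/4
  P(U=2) = 1/16 + 9/32 + 5/32 = 1/2
Marginal P(V) (column sums):
  P(V=0) = 1/32 + 1/32 + 1/16 = 1/8
  P(V=1) = 9/64 + 9/64 + 9/32 = 9/16
  P(V=2) = 5/64 + 5/64 + 5/32 = 5/16

H(U) = -[(1/4)·log₂(1/4) + (1/4)·log₂(1/4) + (1/2)·log₂(1/2)]
  = 0.5000 + 0.5000 + 0.5000
  = 1.5000 bits
H(V) = -[(1/8)·log₂(1/8) + (9/16)·log₂(9/16) + (5/16)·log₂(5/16)]
  = 0.3750 + 0.4669 + 0.5244
  = 1.3663 bits
H(U,V) = -[(1/32)·log₂(1/32) + (9/64)·log₂(9/64) + (5/64)·log₂(5/64) + (1/32)·log₂(1/32) + (9/64)·log₂(9/64) + (5/64)·log₂(5/64) + (1/16)·log₂(1/16) + (9/32)·log₂(9/32) + (5/32)·log₂(5/32)]
  = 0.1563 + 0.3980 + 0.2873 + 0.1563 + 0.3980 + 0.2873 + 0.2500 + 0.5147 + 0.4184
  = 2.8663 bits

I(U;V) = H(U) + H(V) - H(U,V)
  = 1.5000 + 1.3663 - 2.8663
  = 0.0000 bits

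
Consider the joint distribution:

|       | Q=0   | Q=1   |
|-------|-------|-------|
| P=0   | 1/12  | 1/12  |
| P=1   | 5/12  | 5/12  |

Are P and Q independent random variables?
Marginal P(P) (row sums):
  P(P=0) = 1/12 + 1/12 = 1/6
  P(P=1) = 5/12 + 5/12 = 5/6
Marginal P(Q) (column sums):
  P(Q=0) = 1/12 + 5/12 = 1/2
  P(Q=1) = 1/12 + 5/12 = 1/2

P and Q are independent iff P(P=i,Q=j) = P(P=i)·P(Q=j) for every cell.
  P(P=0)·P(Q=0) = 1/6 × 1/2 = 1/12 = P(P=0,Q=0) ✓
  P(P=0)·P(Q=1) = 1/6 × 1/2 = 1/12 = P(P=0,Q=1) ✓
  P(P=1)·P(Q=0) = 5/6 × 1/2 = 5/12 = P(P=1,Q=0) ✓
  P(P=1)·P(Q=1) = 5/6 × 1/2 = 5/12 = P(P=1,Q=1) ✓

Yes, P and Q are independent: every cell factors, so I(P;Q) = 0 bits.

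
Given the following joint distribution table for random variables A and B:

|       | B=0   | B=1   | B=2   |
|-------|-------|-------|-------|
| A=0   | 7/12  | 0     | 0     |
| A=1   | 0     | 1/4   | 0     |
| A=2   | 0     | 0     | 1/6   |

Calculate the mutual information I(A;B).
Marginal P(A) (row sums):
  P(A=0) = 7/12 + 0 + 0 = 7/12
  P(A=1) = 0 + 1/4 + 0 = 1/4
  P(A=2) = 0 + 0 + 1/6 = 1/6
Marginal P(B) (column sums):
  P(B=0) = 7/12 + 0 + 0 = 7/12
  P(B=1) = 0 + 1/4 + 0 = 1/4
  P(B=2) = 0 + 0 + 1/6 = 1/6

H(A) = -[(7/12)·log₂(7/12) + (1/4)·log₂(1/4) + (1/6)·log₂(1/6)]
  = 0.4536 + 0.5000 + 0.4308
  = 1.3844 bits
H(B) = -[(7/12)·log₂(7/12) + (1/4)·log₂(1/4) + (1/6)·log₂(1/6)]
  = 0.4536 + 0.5000 + 0.4308
  = 1.3844 bits
H(A,B) = -[(7/12)·log₂(7/12) + (1/4)·log₂(1/4) + (1/6)·log₂(1/6)]
  = 0.4536 + 0.5000 + 0.4308
  = 1.3844 bits

I(A;B) = H(A) + H(B) - H(A,B)
  = 1.3844 + 1.3844 - 1.3844
  = 1.3844 bits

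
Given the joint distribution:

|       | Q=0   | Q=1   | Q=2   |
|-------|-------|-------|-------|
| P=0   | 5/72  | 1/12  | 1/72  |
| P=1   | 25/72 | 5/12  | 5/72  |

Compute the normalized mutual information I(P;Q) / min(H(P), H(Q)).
Marginal P(P) (row sums):
  P(P=0) = 5/72 + 1/12 + 1/72 = 1/6
  P(P=1) = 25/72 + 5/12 + 5/72 = 5/6
Marginal P(Q) (column sums):
  P(Q=0) = 5/72 + 25/72 = 5/12
  P(Q=1) = 1/12 + 5/12 = 1/2
  P(Q=2) = 1/72 + 5/72 = 1/12

H(P) = -[(1/6)·log₂(1/6) + (5/6)·log₂(5/6)]
  = 0.4308 + 0.2192
  = 0.6500 bits
H(Q) = -[(5/12)·log₂(5/12) + (1/2)·log₂(1/2) + (1/12)·log₂(1/12)]
  = 0.5263 + 0.5000 + 0.2987
  = 1.3250 bits
H(P,Q) = -[(5/72)·log₂(5/72) + (1/12)·log₂(1/12) + (1/72)·log₂(1/72) + (25/72)·log₂(25/72) + (5/12)·log₂(5/12) + (5/72)·log₂(5/72)]
  = 0.2672 + 0.2987 + 0.0857 + 0.5299 + 0.5263 + 0.2672
  = 1.9750 bits

I(P;Q) = H(P) + H(Q) - H(P,Q)
  = 0.6500 + 1.3250 - 1.9750
  = 0.0000 bits

min(H(P), H(Q)) = min(0.6500, 1.3250) = 0.6500 bits
Normalized MI = 0.0000 / 0.6500 = 0.0000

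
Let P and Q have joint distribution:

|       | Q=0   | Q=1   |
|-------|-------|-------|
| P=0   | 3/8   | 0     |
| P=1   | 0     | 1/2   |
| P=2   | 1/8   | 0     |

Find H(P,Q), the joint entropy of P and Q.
H(P,Q) = -Σ P(P,Q) log₂ P(P,Q), summed over the non-zero cells:
H(P,Q) = -[(3/8)·log₂(3/8) + (1/2)·log₂(1/2) + (1/8)·log₂(1/8)]
  = 0.5306 + 0.5000 + 0.3750
  = 1.4056 bits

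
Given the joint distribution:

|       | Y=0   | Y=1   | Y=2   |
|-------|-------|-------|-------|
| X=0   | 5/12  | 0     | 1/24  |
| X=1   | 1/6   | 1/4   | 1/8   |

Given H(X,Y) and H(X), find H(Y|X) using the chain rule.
From the chain rule: H(X,Y) = H(X) + H(Y|X)
Therefore: H(Y|X) = H(X,Y) - H(X)

H(X,Y) = -[(5/12)·log₂(5/12) + (1/24)·log₂(1/24) + (1/6)·log₂(1/6) + (1/4)·log₂(1/4) + (1/8)·log₂(1/8)]
  = 0.5263 + 0.1910 + 0.4308 + 0.5000 + 0.3750
  = 2.0231 bits
Marginal P(X) (row sums):
  P(X=0) = 5/12 + 0 + 1/24 = 11/24
  P(X=1) = 1/6 + 1/4 + 1/8 = 13/24
H(X) = -[(11/24)·log₂(11/24) + (13/24)·log₂(13/24)]
  = 0.5159 + 0.4791
  = 0.9950 bits

H(Y|X) = 2.0231 - 0.9950 = 1.0281 bits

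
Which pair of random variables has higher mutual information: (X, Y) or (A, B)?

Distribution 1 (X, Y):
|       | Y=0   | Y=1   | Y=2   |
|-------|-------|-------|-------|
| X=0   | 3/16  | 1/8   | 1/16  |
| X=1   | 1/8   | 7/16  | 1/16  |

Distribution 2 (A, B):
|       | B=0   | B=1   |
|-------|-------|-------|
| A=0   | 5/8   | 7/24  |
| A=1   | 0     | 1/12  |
Distribution 1 (X, Y):
Marginal P(X) (row sums):
  P(X=0) = 3/16 + 1/8 + 1/16 = 3/8
  P(X=1) = 1/8 + 7/16 + 1/16 = 5/8
Marginal P(Y) (column sums):
  P(Y=0) = 3/16 + 1/8 = 5/16
  P(Y=1) = 1/8 + 7/16 = 9/16
  P(Y=2) = 1/16 + 1/16 = 1/8

H(X) = -[(3/8)·log₂(3/8) + (5/8)·log₂(5/8)]
  = 0.5306 + 0.4238
  = 0.9544 bits
H(Y) = -[(5/16)·log₂(5/16) + (9/16)·log₂(9/16) + (1/8)·log₂(1/8)]
  = 0.5244 + 0.4669 + 0.3750
  = 1.3663 bits
H(X,Y) = -[(3/16)·log₂(3/16) + (1/8)·log₂(1/8) + (1/16)·log₂(1/16) + (1/8)·log₂(1/8) + (7/16)·log₂(7/16) + (1/16)·log₂(1/16)]
  = 0.4528 + 0.3750 + 0.2500 + 0.3750 + 0.5218 + 0.2500
  = 2.2246 bits

I(X;Y) = H(X) + H(Y) - H(X,Y)
  = 0.9544 + 1.3663 - 2.2246
  = 0.0961 bits

Distribution 2 (A, B):
Marginal P(A) (row sums):
  P(A=0) = 5/8 + 7/24 = 11/12
  P(A=1) = 0 + 1/12 = 1/12
Marginal P(B) (column sums):
  P(B=0) = 5/8 + 0 = 5/8
  P(B=1) = 7/24 + 1/12 = 3/8

H(A) = -[(11/12)·log₂(11/12) + (1/12)·log₂(1/12)]
  = 0.1151 + 0.2987
  = 0.4138 bits
H(B) = -[(5/8)·log₂(5/8) + (3/8)·log₂(3/8)]
  = 0.4238 + 0.5306
  = 0.9544 bits
H(A,B) = -[(5/8)·log₂(5/8) + (7/24)·log₂(7/24) + (1/12)·log₂(1/12)]
  = 0.4238 + 0.5185 + 0.2987
  = 1.2410 bits

I(A;B) = H(A) + H(B) - H(A,B)
  = 0.4138 + 0.9544 - 1.2410
  = 0.1272 bits

I(A;B) = 0.1272 bits > I(X;Y) = 0.0961 bits, so (A, B) has the higher mutual information (stronger dependence).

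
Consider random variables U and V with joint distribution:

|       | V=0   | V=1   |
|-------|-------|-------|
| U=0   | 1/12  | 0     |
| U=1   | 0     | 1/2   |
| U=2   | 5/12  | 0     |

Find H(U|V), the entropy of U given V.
Marginal P(V) (column sums):
  P(V=0) = 1/12 + 0 + 5/12 = 1/2
  P(V=1) = 0 + 1/2 + 0 = 1/2

H(U|V) = -Σ P(U,V)·log₂ P(U|V), where P(U|V) = P(U,V) / P(V)
  (cells with P(U,V) = 0 contribute 0)
  (U=0,V=0): P(U|V) = (1/12)/(1/2) = 1/6;  -(1/12)·log₂(1/6) = 0.2154
  (U=1,V=1): P(U|V) = (1/2)/(1/2) = 1;  -(1/2)·log₂(1) = 0.0000
  (U=2,V=0): P(U|V) = (5/12)/(1/2) = 5/6;  -(5/12)·log₂(5/6) = 0.1096
H(U|V) = 0.2154 + 0.0000 + 0.1096
  = 0.3250 bits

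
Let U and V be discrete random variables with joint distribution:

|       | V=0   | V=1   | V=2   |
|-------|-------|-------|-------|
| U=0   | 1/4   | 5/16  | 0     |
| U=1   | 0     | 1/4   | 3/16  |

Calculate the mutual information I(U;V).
Marginal P(U) (row sums):
  P(U=0) = 1/4 + 5/16 + 0 = 9/16
  P(U=1) = 0 + 1/4 + 3/16 = 7/16
Marginal P(V) (column sums):
  P(V=0) = 1/4 + 0 = 1/4
  P(V=1) = 5/16 + 1/4 = 9/16
  P(V=2) = 0 + 3/16 = 3/16

H(U) = -[(9/16)·log₂(9/16) + (7/16)·log₂(7/16)]
  = 0.4669 + 0.5218
  = 0.9887 bits
H(V) = -[(1/4)·log₂(1/4) + (9/16)·log₂(9/16) + (3/16)·log₂(3/16)]
  = 0.5000 + 0.4669 + 0.4528
  = 1.4197 bits
H(U,V) = -[(1/4)·log₂(1/4) + (5/16)·log₂(5/16) + (1/4)·log₂(1/4) + (3/16)·log₂(3/16)]
  = 0.5000 + 0.5244 + 0.5000 + 0.4528
  = 1.9772 bits

I(U;V) = H(U) + H(V) - H(U,V)
  = 0.9887 + 1.4197 - 1.9772
  = 0.4312 bits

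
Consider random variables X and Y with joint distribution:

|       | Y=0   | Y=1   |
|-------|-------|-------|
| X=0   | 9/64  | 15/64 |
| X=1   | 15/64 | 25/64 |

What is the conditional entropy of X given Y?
Marginal P(Y) (column sums):
  P(Y=0) = 9/64 + 15/64 = 3/8
  P(Y=1) = 15/64 + 25/64 = 5/8

H(X|Y) = -Σ P(X,Y)·log₂ P(X|Y), where P(X|Y) = P(X,Y) / P(Y)
  (X=0,Y=0): P(X|Y) = (9/64)/(3/8) = 3/8;  -(9/64)·log₂(3/8) = 0.1990
  (X=0,Y=1): P(X|Y) = (15/64)/(5/8) = 3/8;  -(15/64)·log₂(3/8) = 0.3316
  (X=1,Y=0): P(X|Y) = (15/64)/(3/8) = 5/8;  -(15/64)·log₂(5/8) = 0.1589
  (X=1,Y=1): P(X|Y) = (25/64)/(5/8) = 5/8;  -(25/64)·log₂(5/8) = 0.2649
H(X|Y) = 0.1990 + 0.3316 + 0.1589 + 0.2649
  = 0.9544 bits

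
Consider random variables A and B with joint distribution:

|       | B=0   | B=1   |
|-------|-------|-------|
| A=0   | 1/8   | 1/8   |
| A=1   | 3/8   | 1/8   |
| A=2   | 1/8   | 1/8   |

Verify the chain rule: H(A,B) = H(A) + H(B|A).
Left side:
H(A,B) = -[(1/8)·log₂(1/8) + (1/8)·log₂(1/8) + (3/8)·log₂(3/8) + (1/8)·log₂(1/8) + (1/8)·log₂(1/8) + (1/8)·log₂(1/8)]
  = 0.3750 + 0.3750 + 0.5306 + 0.3750 + 0.3750 + 0.3750
  = 2.4056 bits

Right side:
Marginal P(A) (row sums):
  P(A=0) = 1/8 + 1/8 = 1/4
  P(A=1) = 3/8 + 1/8 = 1/2
  P(A=2) = 1/8 + 1/8 = 1/4
H(A) = -[(1/4)·log₂(1/4) + (1/2)·log₂(1/2) + (1/4)·log₂(1/4)]
  = 0.5000 + 0.5000 + 0.5000
  = 1.5000 bits
H(B|A) = -Σ P(A,B)·log₂ P(B|A), where P(B|A) = P(A,B) / P(A)
  (A=0,B=0): P(B|A) = (1/8)/(1/4) = 1/2;  -(1/8)·log₂(1/2) = 0.1250
  (A=0,B=1): P(B|A) = (1/8)/(1/4) = 1/2;  -(1/8)·log₂(1/2) = 0.1250
  (A=1,B=0): P(B|A) = (3/8)/(1/2) = 3/4;  -(3/8)·log₂(3/4) = 0.1556
  (A=1,B=1): P(B|A) = (1/8)/(1/2) = 1/4;  -(1/8)·log₂(1/4) = 0.2500
  (A=2,B=0): P(B|A) = (1/8)/(1/4) = 1/2;  -(1/8)·log₂(1/2) = 0.1250
  (A=2,B=1): P(B|A) = (1/8)/(1/4) = 1/2;  -(1/8)·log₂(1/2) = 0.1250
H(B|A) = 0.1250 + 0.1250 + 0.1556 + 0.2500 + 0.1250 + 0.1250
  = 0.9056 bits
H(A) + H(B|A) = 1.5000 + 0.9056 = 2.4056 bits

Both sides equal 2.4056 bits, so the chain rule holds ✓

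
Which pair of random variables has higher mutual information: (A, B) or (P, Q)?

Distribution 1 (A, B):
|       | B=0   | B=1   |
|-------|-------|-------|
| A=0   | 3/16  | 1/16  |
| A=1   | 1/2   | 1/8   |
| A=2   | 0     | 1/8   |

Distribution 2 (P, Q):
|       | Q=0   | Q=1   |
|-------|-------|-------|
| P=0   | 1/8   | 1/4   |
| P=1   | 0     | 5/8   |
Distribution 1 (A, B):
Marginal P(A) (row sums):
  P(A=0) = 3/16 + 1/16 = 1/4
  P(A=1) = 1/2 + 1/8 = 5/8
  P(A=2) = 0 + 1/8 = 1/8
Marginal P(B) (column sums):
  P(B=0) = 3/16 + 1/2 + 0 = 11/16
  P(B=1) = 1/16 + 1/8 + 1/8 = 5/16

H(A) = -[(1/4)·log₂(1/4) + (5/8)·log₂(5/8) + (1/8)·log₂(1/8)]
  = 0.5000 + 0.4238 + 0.3750
  = 1.2988 bits
H(B) = -[(11/16)·log₂(11/16) + (5/16)·log₂(5/16)]
  = 0.3716 + 0.5244
  = 0.8960 bits
H(A,B) = -[(3/16)·log₂(3/16) + (1/16)·log₂(1/16) + (1/2)·log₂(1/2) + (1/8)·log₂(1/8) + (1/8)·log₂(1/8)]
  = 0.4528 + 0.2500 + 0.5000 + 0.3750 + 0.3750
  = 1.9528 bits

I(A;B) = H(A) + H(B) - H(A,B)
  = 1.2988 + 0.8960 - 1.9528
  = 0.2420 bits

Distribution 2 (P, Q):
Marginal P(P) (row sums):
  P(P=0) = 1/8 + 1/4 = 3/8
  P(P=1) = 0 + 5/8 = 5/8
Marginal P(Q) (column sums):
  P(Q=0) = 1/8 + 0 = 1/8
  P(Q=1) = 1/4 + 5/8 = 7/8

H(P) = -[(3/8)·log₂(3/8) + (5/8)·log₂(5/8)]
  = 0.5306 + 0.4238
  = 0.9544 bits
H(Q) = -[(1/8)·log₂(1/8) + (7/8)·log₂(7/8)]
  = 0.3750 + 0.1686
  = 0.5436 bits
H(P,Q) = -[(1/8)·log₂(1/8) + (1/4)·log₂(1/4) + (5/8)·log₂(5/8)]
  = 0.3750 + 0.5000 + 0.4238
  = 1.2988 bits

I(P;Q) = H(P) + H(Q) - H(P,Q)
  = 0.9544 + 0.5436 - 1.2988
  = 0.1992 bits

I(A;B) = 0.2420 bits > I(P;Q) = 0.1992 bits, so (A, B) has the higher mutual information (stronger dependence).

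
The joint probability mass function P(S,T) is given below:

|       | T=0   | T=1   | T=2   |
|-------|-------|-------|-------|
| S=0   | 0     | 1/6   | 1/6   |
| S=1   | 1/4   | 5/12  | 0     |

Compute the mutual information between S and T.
Marginal P(S) (row sums):
  P(S=0) = 0 + 1/6 + 1/6 = 1/3
  P(S=1) = 1/4 + 5/12 + 0 = 2/3
Marginal P(T) (column sums):
  P(T=0) = 0 + 1/4 = 1/4
  P(T=1) = 1/6 + 5/12 = 7/12
  P(T=2) = 1/6 + 0 = 1/6

H(S) = -[(1/3)·log₂(1/3) + (2/3)·log₂(2/3)]
  = 0.5283 + 0.3900
  = 0.9183 bits
H(T) = -[(1/4)·log₂(1/4) + (7/12)·log₂(7/12) + (1/6)·log₂(1/6)]
  = 0.5000 + 0.4536 + 0.4308
  = 1.3844 bits
H(S,T) = -[(1/6)·log₂(1/6) + (1/6)·log₂(1/6) + (1/4)·log₂(1/4) + (5/12)·log₂(5/12)]
  = 0.4308 + 0.4308 + 0.5000 + 0.5263
  = 1.8879 bits

I(S;T) = H(S) + H(T) - H(S,T)
  = 0.9183 + 1.3844 - 1.8879
  = 0.4148 bits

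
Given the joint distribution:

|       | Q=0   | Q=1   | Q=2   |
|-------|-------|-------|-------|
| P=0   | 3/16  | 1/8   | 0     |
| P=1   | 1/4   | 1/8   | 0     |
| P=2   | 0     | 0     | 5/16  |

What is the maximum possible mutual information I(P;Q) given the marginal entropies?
The upper bound on mutual information is I(P;Q) ≤ min(H(P), H(Q)).

Marginal P(P) (row sums):
  P(P=0) = 3/16 + 1/8 + 0 = 5/16
  P(P=1) = 1/4 + 1/8 + 0 = 3/8
  P(P=2) = 0 + 0 + 5/16 = 5/16
Marginal P(Q) (column sums):
  P(Q=0) = 3/16 + 1/4 + 0 = 7/16
  P(Q=1) = 1/8 + 1/8 + 0 = 1/4
  P(Q=2) = 0 + 0 + 5/16 = 5/16

H(P) = -[(5/16)·log₂(5/16) + (3/8)·log₂(3/8) + (5/16)·log₂(5/16)]
  = 0.5244 + 0.5306 + 0.5244
  = 1.5794 bits
H(Q) = -[(7/16)·log₂(7/16) + (1/4)·log₂(1/4) + (5/16)·log₂(5/16)]
  = 0.5218 + 0.5000 + 0.5244
  = 1.5462 bits

Maximum possible I(P;Q) = min(1.5794, 1.5462) = 1.5462 bits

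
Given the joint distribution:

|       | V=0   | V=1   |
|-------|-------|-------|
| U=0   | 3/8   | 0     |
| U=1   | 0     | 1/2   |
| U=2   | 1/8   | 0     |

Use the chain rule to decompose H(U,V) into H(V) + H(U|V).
By the chain rule: H(U,V) = H(V) + H(U|V)

Marginal P(V) (column sums):
  P(V=0) = 3/8 + 0 + 1/8 = 1/2
  P(V=1) = 0 + 1/2 + 0 = 1/2
H(V) = -[(1/2)·log₂(1/2) + (1/2)·log₂(1/2)]
  = 0.5000 + 0.5000
  = 1.0000 bits
H(U|V) = -Σ P(U,V)·log₂ P(U|V), where P(U|V) = P(U,V) / P(V)
  (cells with P(U,V) = 0 contribute 0)
  (U=0,V=0): P(U|V) = (3/8)/(1/2) = 3/4;  -(3/8)·log₂(3/4) = 0.1556
  (U=1,V=1): P(U|V) = (1/2)/(1/2) = 1;  -(1/2)·log₂(1) = 0.0000
  (U=2,V=0): P(U|V) = (1/8)/(1/2) = 1/4;  -(1/8)·log₂(1/4) = 0.2500
H(U|V) = 0.1556 + 0.0000 + 0.2500
  = 0.4056 bits

H(U,V) = H(V) + H(U|V) = 1.0000 + 0.4056 = 1.4056 bits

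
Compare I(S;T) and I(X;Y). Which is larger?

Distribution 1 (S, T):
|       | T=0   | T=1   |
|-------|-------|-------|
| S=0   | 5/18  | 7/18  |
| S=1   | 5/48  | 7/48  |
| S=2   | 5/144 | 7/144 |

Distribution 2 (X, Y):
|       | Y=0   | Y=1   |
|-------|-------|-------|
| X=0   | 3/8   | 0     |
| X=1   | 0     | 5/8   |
Distribution 1 (S, T):
Marginal P(S) (row sums):
  P(S=0) = 5/18 + 7/18 = 2/3
  P(S=1) = 5/48 + 7/48 = 1/4
  P(S=2) = 5/144 + 7/144 = 1/12
Marginal P(T) (column sums):
  P(T=0) = 5/18 + 5/48 + 5/144 = 5/12
  P(T=1) = 7/18 + 7/48 + 7/144 = 7/12

H(S) = -[(2/3)·log₂(2/3) + (1/4)·log₂(1/4) + (1/12)·log₂(1/12)]
  = 0.3900 + 0.5000 + 0.2987
  = 1.1887 bits
H(T) = -[(5/12)·log₂(5/12) + (7/12)·log₂(7/12)]
  = 0.5263 + 0.4536
  = 0.9799 bits
H(S,T) = -[(5/18)·log₂(5/18) + (7/18)·log₂(7/18) + (5/48)·log₂(5/48) + (7/48)·log₂(7/48) + (5/144)·log₂(5/144) + (7/144)·log₂(7/144)]
  = 0.5133 + 0.5299 + 0.3399 + 0.4051 + 0.1683 + 0.2121
  = 2.1686 bits

I(S;T) = H(S) + H(T) - H(S,T)
  = 1.1887 + 0.9799 - 2.1686
  = 0.0000 bits

Distribution 2 (X, Y):
Marginal P(X) (row sums):
  P(X=0) = 3/8 + 0 = 3/8
  P(X=1) = 0 + 5/8 = 5/8
Marginal P(Y) (column sums):
  P(Y=0) = 3/8 + 0 = 3/8
  P(Y=1) = 0 + 5/8 = 5/8

H(X) = -[(3/8)·log₂(3/8) + (5/8)·log₂(5/8)]
  = 0.5306 + 0.4238
  = 0.9544 bits
H(Y) = -[(3/8)·log₂(3/8) + (5/8)·log₂(5/8)]
  = 0.5306 + 0.4238
  = 0.9544 bits
H(X,Y) = -[(3/8)·log₂(3/8) + (5/8)·log₂(5/8)]
  = 0.5306 + 0.4238
  = 0.9544 bits

I(X;Y) = H(X) + H(Y) - H(X,Y)
  = 0.9544 + 0.9544 - 0.9544
  = 0.9544 bits

I(X;Y) = 0.9544 bits > I(S;T) = 0.0000 bits, so (X, Y) has the higher mutual information (stronger dependence).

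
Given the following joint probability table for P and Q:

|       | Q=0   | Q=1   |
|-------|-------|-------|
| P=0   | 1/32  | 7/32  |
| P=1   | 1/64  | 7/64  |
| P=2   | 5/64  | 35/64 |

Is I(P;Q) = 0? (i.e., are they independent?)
Marginal P(P) (row sums):
  P(P=0) = 1/32 + 7/32 = 1/4
  P(P=1) = 1/64 + 7/64 = 1/8
  P(P=2) = 5/64 + 35/64 = 5/8
Marginal P(Q) (column sums):
  P(Q=0) = 1/32 + 1/64 + 5/64 = 1/8
  P(Q=1) = 7/32 + 7/64 + 35/64 = 7/8

P and Q are independent iff P(P=i,Q=j) = P(P=i)·P(Q=j) for every cell.
  P(P=0)·P(Q=0) = 1/4 × 1/8 = 1/32 = P(P=0,Q=0) ✓
  P(P=0)·P(Q=1) = 1/4 × 7/8 = 7/32 = P(P=0,Q=1) ✓
  P(P=1)·P(Q=0) = 1/8 × 1/8 = 1/64 = P(P=1,Q=0) ✓
  P(P=1)·P(Q=1) = 1/8 × 7/8 = 7/64 = P(P=1,Q=1) ✓
  P(P=2)·P(Q=0) = 5/8 × 1/8 = 5/64 = P(P=2,Q=0) ✓
  P(P=2)·P(Q=1) = 5/8 × 7/8 = 35/64 = P(P=2,Q=1) ✓

Yes, P and Q are independent: every cell factors, so I(P;Q) = 0 bits.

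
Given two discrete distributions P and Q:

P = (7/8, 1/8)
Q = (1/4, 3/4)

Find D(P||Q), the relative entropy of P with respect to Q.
D(P||Q) = Σ P(i) log₂(P(i)/Q(i))
  i=0: (7/8) × log₂((7/8)/(1/4)) = (7/8) × log₂(7/2) = 1.5814
  i=1: (1/8) × log₂((1/8)/(3/4)) = (1/8) × log₂(1/6) = -0.3231
D(P||Q) = 1.5814 - 0.3231
  = 1.2583 bits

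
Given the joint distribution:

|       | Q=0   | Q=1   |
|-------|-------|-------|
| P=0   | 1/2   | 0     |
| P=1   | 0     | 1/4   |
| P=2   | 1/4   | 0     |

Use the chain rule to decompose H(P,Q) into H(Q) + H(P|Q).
By the chain rule: H(P,Q) = H(Q) + H(P|Q)

Marginal P(Q) (column sums):
  P(Q=0) = 1/2 + 0 + 1/4 = 3/4
  P(Q=1) = 0 + 1/4 + 0 = 1/4
H(Q) = -[(3/4)·log₂(3/4) + (1/4)·log₂(1/4)]
  = 0.3113 + 0.5000
  = 0.8113 bits
H(P|Q) = -Σ P(P,Q)·log₂ P(P|Q), where P(P|Q) = P(P,Q) / P(Q)
  (cells with P(P,Q) = 0 contribute 0)
  (P=0,Q=0): P(P|Q) = (1/2)/(3/4) = 2/3;  -(1/2)·log₂(2/3) = 0.2925
  (P=1,Q=1): P(P|Q) = (1/4)/(1/4) = 1;  -(1/4)·log₂(1) = 0.0000
  (P=2,Q=0): P(P|Q) = (1/4)/(3/4) = 1/3;  -(1/4)·log₂(1/3) = 0.3962
H(P|Q) = 0.2925 + 0.0000 + 0.3962
  = 0.6887 bits

H(P,Q) = H(Q) + H(P|Q) = 0.8113 + 0.6887 = 1.5000 bits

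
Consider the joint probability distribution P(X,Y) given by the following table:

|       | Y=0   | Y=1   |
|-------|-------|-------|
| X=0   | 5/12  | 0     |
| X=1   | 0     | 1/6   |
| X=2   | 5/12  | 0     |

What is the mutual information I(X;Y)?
Marginal P(X) (row sums):
  P(X=0) = 5/12 + 0 = 5/12
  P(X=1) = 0 + 1/6 = 1/6
  P(X=2) = 5/12 + 0 = 5/12
Marginal P(Y) (column sums):
  P(Y=0) = 5/12 + 0 + 5/12 = 5/6
  P(Y=1) = 0 + 1/6 + 0 = 1/6

H(X) = -[(5/12)·log₂(5/12) + (1/6)·log₂(1/6) + (5/12)·log₂(5/12)]
  = 0.5263 + 0.4308 + 0.5263
  = 1.4834 bits
H(Y) = -[(5/6)·log₂(5/6) + (1/6)·log₂(1/6)]
  = 0.2192 + 0.4308
  = 0.6500 bits
H(X,Y) = -[(5/12)·log₂(5/12) + (1/6)·log₂(1/6) + (5/12)·log₂(5/12)]
  = 0.5263 + 0.4308 + 0.5263
  = 1.4834 bits

I(X;Y) = H(X) + H(Y) - H(X,Y)
  = 1.4834 + 0.6500 - 1.4834
  = 0.6500 bits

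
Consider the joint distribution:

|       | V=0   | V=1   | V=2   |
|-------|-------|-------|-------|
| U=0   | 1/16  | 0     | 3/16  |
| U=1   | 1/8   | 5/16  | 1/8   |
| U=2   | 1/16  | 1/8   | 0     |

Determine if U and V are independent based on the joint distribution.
Marginal P(U) (row sums):
  P(U=0) = 1/16 + 0 + 3/16 = 1/4
  P(U=1) = 1/8 + 5/16 + 1/8 = 9/16
  P(U=2) = 1/16 + 1/8 + 0 = 3/16
Marginal P(V) (column sums):
  P(V=0) = 1/16 + 1/8 + 1/16 = 1/4
  P(V=1) = 0 + 5/16 + 1/8 = 7/16
  P(V=2) = 3/16 + 1/8 + 0 = 5/16

U and V are independent iff P(U=i,V=j) = P(U=i)·P(V=j) for every cell.
  P(U=0)·P(V=1) = 1/4 × 7/16 = 7/64, but P(U=0,V=1) = 0 ✗

No, U and V are not independent. Quantitatively, I(U;V) > 0:

H(U) = -[(1/4)·log₂(1/4) + (9/16)·log₂(9/16) + (3/16)·log₂(3/16)]
  = 0.5000 + 0.4669 + 0.4528
  = 1.4197 bits
H(V) = -[(1/4)·log₂(1/4) + (7/16)·log₂(7/16) + (5/16)·log₂(5/16)]
  = 0.5000 + 0.5218 + 0.5244
  = 1.5462 bits
H(U,V) = -[(1/16)·log₂(1/16) + (3/16)·log₂(3/16) + (1/8)·log₂(1/8) + (5/16)·log₂(5/16) + (1/8)·log₂(1/8) + (1/16)·log₂(1/16) + (1/8)·log₂(1/8)]
  = 0.2500 + 0.4528 + 0.3750 + 0.5244 + 0.3750 + 0.2500 + 0.3750
  = 2.6022 bits
I(U;V) = H(U) + H(V) - H(U,V) = 1.4197 + 1.5462 - 2.6022 = 0.3637 bits > 0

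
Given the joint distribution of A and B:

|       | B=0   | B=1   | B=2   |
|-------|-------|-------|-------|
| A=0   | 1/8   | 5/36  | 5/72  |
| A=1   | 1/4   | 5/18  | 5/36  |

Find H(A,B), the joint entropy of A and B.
H(A,B) = -Σ P(A,B) log₂ P(A,B), summed over the non-zero cells:
H(A,B) = -[(1/8)·log₂(1/8) + (5/36)·log₂(5/36) + (5/72)·log₂(5/72) + (1/4)·log₂(1/4) + (5/18)·log₂(5/18) + (5/36)·log₂(5/36)]
  = 0.3750 + 0.3956 + 0.2672 + 0.5000 + 0.5133 + 0.3956
  = 2.4467 bits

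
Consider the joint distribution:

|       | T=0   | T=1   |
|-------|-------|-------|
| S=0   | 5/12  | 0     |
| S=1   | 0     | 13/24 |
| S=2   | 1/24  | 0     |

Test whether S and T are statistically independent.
Marginal P(S) (row sums):
  P(S=0) = 5/12 + 0 = 5/12
  P(S=1) = 0 + 13/24 = 13/24
  P(S=2) = 1/24 + 0 = 1/24
Marginal P(T) (column sums):
  P(T=0) = 5/12 + 0 + 1/24 = 11/24
  P(T=1) = 0 + 13/24 + 0 = 13/24

S and T are independent iff P(S=i,T=j) = P(S=i)·P(T=j) for every cell.
  P(S=0)·P(T=0) = 5/12 × 11/24 = 55/288, but P(S=0,T=0) = 5/12 ✗

No, S and T are not independent. Quantitatively, I(S;T) > 0:

H(S) = -[(5/12)·log₂(5/12) + (13/24)·log₂(13/24) + (1/24)·log₂(1/24)]
  = 0.5263 + 0.4791 + 0.1910
  = 1.1964 bits
H(T) = -[(11/24)·log₂(11/24) + (13/24)·log₂(13/24)]
  = 0.5159 + 0.4791
  = 0.9950 bits
H(S,T) = -[(5/12)·log₂(5/12) + (13/24)·log₂(13/24) + (1/24)·log₂(1/24)]
  = 0.5263 + 0.4791 + 0.1910
  = 1.1964 bits
I(S;T) = H(S) + H(T) - H(S,T) = 1.1964 + 0.9950 - 1.1964 = 0.9950 bits > 0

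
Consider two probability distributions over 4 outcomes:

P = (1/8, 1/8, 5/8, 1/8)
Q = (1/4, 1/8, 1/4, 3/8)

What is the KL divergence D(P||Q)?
D(P||Q) = Σ P(i) log₂(P(i)/Q(i))
  i=0: (1/8) × log₂((1/8)/(1/4)) = (1/8) × log₂(1/2) = -0.1250
  i=1: (1/8) × log₂((1/8)/(1/8)) = (1/8) × log₂(1) = 0.0000
  i=2: (5/8) × log₂((5/8)/(1/4)) = (5/8) × log₂(5/2) = 0.8262
  i=3: (1/8) × log₂((1/8)/(3/8)) = (1/8) × log₂(1/3) = -0.1981
D(P||Q) = -0.1250 + 0.0000 + 0.8262 - 0.1981
  = 0.5031 bits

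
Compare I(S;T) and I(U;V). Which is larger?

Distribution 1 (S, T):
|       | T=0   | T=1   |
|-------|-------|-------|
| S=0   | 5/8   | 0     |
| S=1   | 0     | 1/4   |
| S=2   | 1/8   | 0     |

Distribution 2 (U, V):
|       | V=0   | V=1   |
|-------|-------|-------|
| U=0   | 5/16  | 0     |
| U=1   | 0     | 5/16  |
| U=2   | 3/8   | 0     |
Distribution 1 (S, T):
Marginal P(S) (row sums):
  P(S=0) = 5/8 + 0 = 5/8
  P(S=1) = 0 + 1/4 = 1/4
  P(S=2) = 1/8 + 0 = 1/8
Marginal P(T) (column sums):
  P(T=0) = 5/8 + 0 + 1/8 = 3/4
  P(T=1) = 0 + 1/4 + 0 = 1/4

H(S) = -[(5/8)·log₂(5/8) + (1/4)·log₂(1/4) + (1/8)·log₂(1/8)]
  = 0.4238 + 0.5000 + 0.3750
  = 1.2988 bits
H(T) = -[(3/4)·log₂(3/4) + (1/4)·log₂(1/4)]
  = 0.3113 + 0.5000
  = 0.8113 bits
H(S,T) = -[(5/8)·log₂(5/8) + (1/4)·log₂(1/4) + (1/8)·log₂(1/8)]
  = 0.4238 + 0.5000 + 0.3750
  = 1.2988 bits

I(S;T) = H(S) + H(T) - H(S,T)
  = 1.2988 + 0.8113 - 1.2988
  = 0.8113 bits

Distribution 2 (U, V):
Marginal P(U) (row sums):
  P(U=0) = 5/16 + 0 = 5/16
  P(U=1) = 0 + 5/16 = 5/16
  P(U=2) = 3/8 + 0 = 3/8
Marginal P(V) (column sums):
  P(V=0) = 5/16 + 0 + 3/8 = 11/16
  P(V=1) = 0 + 5/16 + 0 = 5/16

H(U) = -[(5/16)·log₂(5/16) + (5/16)·log₂(5/16) + (3/8)·log₂(3/8)]
  = 0.5244 + 0.5244 + 0.5306
  = 1.5794 bits
H(V) = -[(11/16)·log₂(11/16) + (5/16)·log₂(5/16)]
  = 0.3716 + 0.5244
  = 0.8960 bits
H(U,V) = -[(5/16)·log₂(5/16) + (5/16)·log₂(5/16) + (3/8)·log₂(3/8)]
  = 0.5244 + 0.5244 + 0.5306
  = 1.5794 bits

I(U;V) = H(U) + H(V) - H(U,V)
  = 1.5794 + 0.8960 - 1.5794
  = 0.8960 bits

I(U;V) = 0.8960 bits > I(S;T) = 0.8113 bits, so (U, V) has the higher mutual information (stronger dependence).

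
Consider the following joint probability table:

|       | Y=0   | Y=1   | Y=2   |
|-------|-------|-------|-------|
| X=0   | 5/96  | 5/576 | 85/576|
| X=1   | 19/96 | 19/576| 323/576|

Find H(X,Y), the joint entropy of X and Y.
H(X,Y) = -Σ P(X,Y) log₂ P(X,Y), summed over the non-zero cells:
H(X,Y) = -[(5/96)·log₂(5/96) + (5/576)·log₂(5/576) + (85/576)·log₂(85/576) + (19/96)·log₂(19/96) + (19/576)·log₂(19/576) + (323/576)·log₂(323/576)]
  = 0.2220 + 0.0594 + 0.4074 + 0.4625 + 0.1624 + 0.4680
  = 1.7817 bits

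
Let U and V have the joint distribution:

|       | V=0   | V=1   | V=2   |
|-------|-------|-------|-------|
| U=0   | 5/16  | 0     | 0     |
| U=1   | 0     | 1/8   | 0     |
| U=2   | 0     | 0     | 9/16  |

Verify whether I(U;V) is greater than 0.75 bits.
Marginal P(U) (row sums):
  P(U=0) = 5/16 + 0 + 0 = 5/16
  P(U=1) = 0 + 1/8 + 0 = 1/8
  P(U=2) = 0 + 0 + 9/16 = 9/16
Marginal P(V) (column sums):
  P(V=0) = 5/16 + 0 + 0 = 5/16
  P(V=1) = 0 + 1/8 + 0 = 1/8
  P(V=2) = 0 + 0 + 9/16 = 9/16

H(U) = -[(5/16)·log₂(5/16) + (1/8)·log₂(1/8) + (9/16)·log₂(9/16)]
  = 0.5244 + 0.3750 + 0.4669
  = 1.3663 bits
H(V) = -[(5/16)·log₂(5/16) + (1/8)·log₂(1/8) + (9/16)·log₂(9/16)]
  = 0.5244 + 0.3750 + 0.4669
  = 1.3663 bits
H(U,V) = -[(5/16)·log₂(5/16) + (1/8)·log₂(1/8) + (9/16)·log₂(9/16)]
  = 0.5244 + 0.3750 + 0.4669
  = 1.3663 bits

I(U;V) = H(U) + H(V) - H(U,V)
  = 1.3663 + 1.3663 - 1.3663
  = 1.3663 bits

Yes. I(U;V) = 1.3663 bits, which is > 0.75 bits.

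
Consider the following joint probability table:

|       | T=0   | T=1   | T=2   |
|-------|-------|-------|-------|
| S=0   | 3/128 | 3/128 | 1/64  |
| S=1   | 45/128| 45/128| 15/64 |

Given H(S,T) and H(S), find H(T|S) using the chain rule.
From the chain rule: H(S,T) = H(S) + H(T|S)
Therefore: H(T|S) = H(S,T) - H(S)

H(S,T) = -[(3/128)·log₂(3/128) + (3/128)·log₂(3/128) + (1/64)·log₂(1/64) + (45/128)·log₂(45/128) + (45/128)·log₂(45/128) + (15/64)·log₂(15/64)]
  = 0.1269 + 0.1269 + 0.0938 + 0.5302 + 0.5302 + 0.4906
  = 1.8986 bits
Marginal P(S) (row sums):
  P(S=0) = 3/128 + 3/128 + 1/64 = 1/16
  P(S=1) = 45/128 + 45/128 + 15/64 = 15/16
H(S) = -[(1/16)·log₂(1/16) + (15/16)·log₂(15/16)]
  = 0.2500 + 0.0873
  = 0.3373 bits

H(T|S) = 1.8986 - 0.3373 = 1.5613 bits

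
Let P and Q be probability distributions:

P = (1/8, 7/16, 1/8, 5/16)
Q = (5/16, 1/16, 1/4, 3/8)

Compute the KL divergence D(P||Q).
D(P||Q) = Σ P(i) log₂(P(i)/Q(i))
  i=0: (1/8) × log₂((1/8)/(5/16)) = (1/8) × log₂(2/5) = -0.1652
  i=1: (7/16) × log₂((7/16)/(1/16)) = (7/16) × log₂(7) = 1.2282
  i=2: (1/8) × log₂((1/8)/(1/4)) = (1/8) × log₂(1/2) = -0.1250
  i=3: (5/16) × log₂((5/16)/(3/8)) = (5/16) × log₂(5/6) = -0.0822
D(P||Q) = -0.1652 + 1.2282 - 0.1250 - 0.0822
  = 0.8558 bits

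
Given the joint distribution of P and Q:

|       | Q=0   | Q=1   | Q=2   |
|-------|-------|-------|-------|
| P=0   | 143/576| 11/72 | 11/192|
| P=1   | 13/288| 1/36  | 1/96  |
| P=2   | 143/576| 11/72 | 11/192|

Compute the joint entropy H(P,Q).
H(P,Q) = -Σ P(P,Q) log₂ P(P,Q), summed over the non-zero cells:
H(P,Q) = -[(143/576)·log₂(143/576) + (11/72)·log₂(11/72) + (11/192)·log₂(11/192) + (13/288)·log₂(13/288) + (1/36)·log₂(1/36) + (1/96)·log₂(1/96) + (143/576)·log₂(143/576) + (11/72)·log₂(11/72) + (11/192)·log₂(11/192)]
  = 0.4990 + 0.4141 + 0.2364 + 0.2017 + 0.1436 + 0.0686 + 0.4990 + 0.4141 + 0.2364
  = 2.7129 bits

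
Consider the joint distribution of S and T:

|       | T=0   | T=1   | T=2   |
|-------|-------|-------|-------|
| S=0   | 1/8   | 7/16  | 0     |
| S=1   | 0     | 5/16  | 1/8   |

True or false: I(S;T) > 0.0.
Marginal P(S) (row sums):
  P(S=0) = 1/8 + 7/16 + 0 = 9/16
  P(S=1) = 0 + 5/16 + 1/8 = 7/16
Marginal P(T) (column sums):
  P(T=0) = 1/8 + 0 = 1/8
  P(T=1) = 7/16 + 5/16 = 3/4
  P(T=2) = 0 + 1/8 = 1/8

H(S) = -[(9/16)·log₂(9/16) + (7/16)·log₂(7/16)]
  = 0.4669 + 0.5218
  = 0.9887 bits
H(T) = -[(1/8)·log₂(1/8) + (3/4)·log₂(3/4) + (1/8)·log₂(1/8)]
  = 0.3750 + 0.3113 + 0.3750
  = 1.0613 bits
H(S,T) = -[(1/8)·log₂(1/8) + (7/16)·log₂(7/16) + (5/16)·log₂(5/16) + (1/8)·log₂(1/8)]
  = 0.3750 + 0.5218 + 0.5244 + 0.3750
  = 1.7962 bits

I(S;T) = H(S) + H(T) - H(S,T)
  = 0.9887 + 1.0613 - 1.7962
  = 0.2538 bits

True. I(S;T) = 0.2538 bits, which is > 0.0 bits.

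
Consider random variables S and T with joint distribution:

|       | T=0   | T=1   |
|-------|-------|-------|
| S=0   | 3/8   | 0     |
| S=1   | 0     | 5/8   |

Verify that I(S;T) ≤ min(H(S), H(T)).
Marginal P(S) (row sums):
  P(S=0) = 3/8 + 0 = 3/8
  P(S=1) = 0 + 5/8 = 5/8
Marginal P(T) (column sums):
  P(T=0) = 3/8 + 0 = 3/8
  P(T=1) = 0 + 5/8 = 5/8

H(S) = -[(3/8)·log₂(3/8) + (5/8)·log₂(5/8)]
  = 0.5306 + 0.4238
  = 0.9544 bits
H(T) = -[(3/8)·log₂(3/8) + (5/8)·log₂(5/8)]
  = 0.5306 + 0.4238
  = 0.9544 bits
H(S,T) = -[(3/8)·log₂(3/8) + (5/8)·log₂(5/8)]
  = 0.5306 + 0.4238
  = 0.9544 bits

I(S;T) = H(S) + H(T) - H(S,T)
  = 0.9544 + 0.9544 - 0.9544
  = 0.9544 bits

min(H(S), H(T)) = min(0.9544, 0.9544) = 0.9544 bits
Since 0.9544 ≤ 0.9544, the bound is satisfied ✓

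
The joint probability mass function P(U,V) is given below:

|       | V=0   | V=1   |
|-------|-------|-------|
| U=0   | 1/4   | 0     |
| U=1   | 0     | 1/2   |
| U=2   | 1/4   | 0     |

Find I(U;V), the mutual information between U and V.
Marginal P(U) (row sums):
  P(U=0) = 1/4 + 0 = 1/4
  P(U=1) = 0 + 1/2 = 1/2
  P(U=2) = 1/4 + 0 = 1/4
Marginal P(V) (column sums):
  P(V=0) = 1/4 + 0 + 1/4 = 1/2
  P(V=1) = 0 + 1/2 + 0 = 1/2

H(U) = -[(1/4)·log₂(1/4) + (1/2)·log₂(1/2) + (1/4)·log₂(1/4)]
  = 0.5000 + 0.5000 + 0.5000
  = 1.5000 bits
H(V) = -[(1/2)·log₂(1/2) + (1/2)·log₂(1/2)]
  = 0.5000 + 0.5000
  = 1.0000 bits
H(U,V) = -[(1/4)·log₂(1/4) + (1/2)·log₂(1/2) + (1/4)·log₂(1/4)]
  = 0.5000 + 0.5000 + 0.5000
  = 1.5000 bits

I(U;V) = H(U) + H(V) - H(U,V)
  = 1.5000 + 1.0000 - 1.5000
  = 1.0000 bits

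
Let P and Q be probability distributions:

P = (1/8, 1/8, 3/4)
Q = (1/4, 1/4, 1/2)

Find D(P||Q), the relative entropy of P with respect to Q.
D(P||Q) = Σ P(i) log₂(P(i)/Q(i))
  i=0: (1/8) × log₂((1/8)/(1/4)) = (1/8) × log₂(1/2) = -0.1250
  i=1: (1/8) × log₂((1/8)/(1/4)) = (1/8) × log₂(1/2) = -0.1250
  i=2: (3/4) × log₂((3/4)/(1/2)) = (3/4) × log₂(3/2) = 0.4387
D(P||Q) = -0.1250 - 0.1250 + 0.4387
  = 0.1887 bits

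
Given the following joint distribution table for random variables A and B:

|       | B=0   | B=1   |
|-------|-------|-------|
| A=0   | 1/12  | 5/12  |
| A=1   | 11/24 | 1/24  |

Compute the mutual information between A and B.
Marginal P(A) (row sums):
  P(A=0) = 1/12 + 5/12 = 1/2
  P(A=1) = 11/24 + 1/24 = 1/2
Marginal P(B) (column sums):
  P(B=0) = 1/12 + 11/24 = 13/24
  P(B=1) = 5/12 + 1/24 = 11/24

H(A) = -[(1/2)·log₂(1/2) + (1/2)·log₂(1/2)]
  = 0.5000 + 0.5000
  = 1.0000 bits
H(B) = -[(13/24)·log₂(13/24) + (11/24)·log₂(11/24)]
  = 0.4791 + 0.5159
  = 0.9950 bits
H(A,B) = -[(1/12)·log₂(1/12) + (5/12)·log₂(5/12) + (11/24)·log₂(11/24) + (1/24)·log₂(1/24)]
  = 0.2987 + 0.5263 + 0.5159 + 0.1910
  = 1.5319 bits

I(A;B) = H(A) + H(B) - H(A,B)
  = 1.0000 + 0.9950 - 1.5319
  = 0.4631 bits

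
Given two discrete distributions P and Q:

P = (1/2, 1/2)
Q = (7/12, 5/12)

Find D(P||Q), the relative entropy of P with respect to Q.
D(P||Q) = Σ P(i) log₂(P(i)/Q(i))
  i=0: (1/2) × log₂((1/2)/(7/12)) = (1/2) × log₂(6/7) = -0.1112
  i=1: (1/2) × log₂((1/2)/(5/12)) = (1/2) × log₂(6/5) = 0.1315
D(P||Q) = -0.1112 + 0.1315
  = 0.0203 bits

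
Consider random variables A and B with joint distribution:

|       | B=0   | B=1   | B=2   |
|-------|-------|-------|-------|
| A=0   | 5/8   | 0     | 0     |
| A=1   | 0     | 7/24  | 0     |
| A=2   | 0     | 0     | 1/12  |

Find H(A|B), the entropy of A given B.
Marginal P(B) (column sums):
  P(B=0) = 5/8 + 0 + 0 = 5/8
  P(B=1) = 0 + 7/24 + 0 = 7/24
  P(B=2) = 0 + 0 + 1/12 = 1/12

H(A|B) = -Σ P(A,B)·log₂ P(A|B), where P(A|B) = P(A,B) / P(B)
  (cells with P(A,B) = 0 contribute 0)
  (A=0,B=0): P(A|B) = (5/8)/(5/8) = 1;  -(5/8)·log₂(1) = 0.0000
  (A=1,B=1): P(A|B) = (7/24)/(7/24) = 1;  -(7/24)·log₂(1) = 0.0000
  (A=2,B=2): P(A|B) = (1/12)/(1/12) = 1;  -(1/12)·log₂(1) = 0.0000
H(A|B) = 0.0000 + 0.0000 + 0.0000
  = 0.0000 bits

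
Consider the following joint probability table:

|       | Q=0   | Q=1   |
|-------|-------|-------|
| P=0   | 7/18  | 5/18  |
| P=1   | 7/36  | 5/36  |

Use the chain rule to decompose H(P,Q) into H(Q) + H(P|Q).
By the chain rule: H(P,Q) = H(Q) + H(P|Q)

Marginal P(Q) (column sums):
  P(Q=0) = 7/18 + 7/36 = 7/12
  P(Q=1) = 5/18 + 5/36 = 5/12
H(Q) = -[(7/12)·log₂(7/12) + (5/12)·log₂(5/12)]
  = 0.4536 + 0.5263
  = 0.9799 bits
H(P|Q) = -Σ P(P,Q)·log₂ P(P|Q), where P(P|Q) = P(P,Q) / P(Q)
  (P=0,Q=0): P(P|Q) = (7/18)/(7/12) = 2/3;  -(7/18)·log₂(2/3) = 0.2275
  (P=0,Q=1): P(P|Q) = (5/18)/(5/12) = 2/3;  -(5/18)·log₂(2/3) = 0.1625
  (P=1,Q=0): P(P|Q) = (7/36)/(7/12) = 1/3;  -(7/36)·log₂(1/3) = 0.3082
  (P=1,Q=1): P(P|Q) = (5/36)/(5/12) = 1/3;  -(5/36)·log₂(1/3) = 0.2201
H(P|Q) = 0.2275 + 0.1625 + 0.3082 + 0.2201
  = 0.9183 bits

H(P,Q) = H(Q) + H(P|Q) = 0.9799 + 0.9183 = 1.8982 bits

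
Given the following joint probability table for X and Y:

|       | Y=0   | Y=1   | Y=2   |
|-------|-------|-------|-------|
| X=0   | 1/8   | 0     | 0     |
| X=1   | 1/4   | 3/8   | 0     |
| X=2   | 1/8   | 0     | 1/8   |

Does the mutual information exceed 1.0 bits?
Marginal P(X) (row sums):
  P(X=0) = 1/8 + 0 + 0 = 1/8
  P(X=1) = 1/4 + 3/8 + 0 = 5/8
  P(X=2) = 1/8 + 0 + 1/8 = 1/4
Marginal P(Y) (column sums):
  P(Y=0) = 1/8 + 1/4 + 1/8 = 1/2
  P(Y=1) = 0 + 3/8 + 0 = 3/8
  P(Y=2) = 0 + 0 + 1/8 = 1/8

H(X) = -[(1/8)·log₂(1/8) + (5/8)·log₂(5/8) + (1/4)·log₂(1/4)]
  = 0.3750 + 0.4238 + 0.5000
  = 1.2988 bits
H(Y) = -[(1/2)·log₂(1/2) + (3/8)·log₂(3/8) + (1/8)·log₂(1/8)]
  = 0.5000 + 0.5306 + 0.3750
  = 1.4056 bits
H(X,Y) = -[(1/8)·log₂(1/8) + (1/4)·log₂(1/4) + (3/8)·log₂(3/8) + (1/8)·log₂(1/8) + (1/8)·log₂(1/8)]
  = 0.3750 + 0.5000 + 0.5306 + 0.3750 + 0.3750
  = 2.1556 bits

I(X;Y) = H(X) + H(Y) - H(X,Y)
  = 1.2988 + 1.4056 - 2.1556
  = 0.5488 bits

No. I(X;Y) = 0.5488 bits, which is ≤ 1.0 bits.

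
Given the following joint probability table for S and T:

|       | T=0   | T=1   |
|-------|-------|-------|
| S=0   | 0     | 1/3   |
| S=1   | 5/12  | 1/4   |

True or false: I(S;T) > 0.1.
Marginal P(S) (row sums):
  P(S=0) = 0 + 1/3 = 1/3
  P(S=1) = 5/12 + 1/4 = 2/3
Marginal P(T) (column sums):
  P(T=0) = 0 + 5/12 = 5/12
  P(T=1) = 1/3 + 1/4 = 7/12

H(S) = -[(1/3)·log₂(1/3) + (2/3)·log₂(2/3)]
  = 0.5283 + 0.3900
  = 0.9183 bits
H(T) = -[(5/12)·log₂(5/12) + (7/12)·log₂(7/12)]
  = 0.5263 + 0.4536
  = 0.9799 bits
H(S,T) = -[(1/3)·log₂(1/3) + (5/12)·log₂(5/12) + (1/4)·log₂(1/4)]
  = 0.5283 + 0.5263 + 0.5000
  = 1.5546 bits

I(S;T) = H(S) + H(T) - H(S,T)
  = 0.9183 + 0.9799 - 1.5546
  = 0.3436 bits

True. I(S;T) = 0.3436 bits, which is > 0.1 bits.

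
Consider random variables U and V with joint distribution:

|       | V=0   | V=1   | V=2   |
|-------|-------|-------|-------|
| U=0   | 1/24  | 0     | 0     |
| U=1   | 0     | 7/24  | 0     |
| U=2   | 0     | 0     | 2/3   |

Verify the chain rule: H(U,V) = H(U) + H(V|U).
Left side:
H(U,V) = -[(1/24)·log₂(1/24) + (7/24)·log₂(7/24) + (2/3)·log₂(2/3)]
  = 0.1910 + 0.5185 + 0.3900
  = 1.0995 bits

Right side:
Marginal P(U) (row sums):
  P(U=0) = 1/24 + 0 + 0 = 1/24
  P(U=1) = 0 + 7/24 + 0 = 7/24
  P(U=2) = 0 + 0 + 2/3 = 2/3
H(U) = -[(1/24)·log₂(1/24) + (7/24)·log₂(7/24) + (2/3)·log₂(2/3)]
  = 0.1910 + 0.5185 + 0.3900
  = 1.0995 bits
H(V|U) = -Σ P(U,V)·log₂ P(V|U), where P(V|U) = P(U,V) / P(U)
  (cells with P(U,V) = 0 contribute 0)
  (U=0,V=0): P(V|U) = (1/24)/(1/24) = 1;  -(1/24)·log₂(1) = 0.0000
  (U=1,V=1): P(V|U) = (7/24)/(7/24) = 1;  -(7/24)·log₂(1) = 0.0000
  (U=2,V=2): P(V|U) = (2/3)/(2/3) = 1;  -(2/3)·log₂(1) = 0.0000
H(V|U) = 0.0000 + 0.0000 + 0.0000
  = 0.0000 bits
H(U) + H(V|U) = 1.0995 + 0.0000 = 1.0995 bits

Both sides equal 1.0995 bits, so the chain rule holds ✓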